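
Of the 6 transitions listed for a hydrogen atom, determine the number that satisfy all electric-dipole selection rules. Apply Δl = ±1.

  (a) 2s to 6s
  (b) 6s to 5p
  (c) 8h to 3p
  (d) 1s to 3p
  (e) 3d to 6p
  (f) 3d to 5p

(a) forbidden — Δl = +0 (E1 requires Δl = ±1)
(b) allowed
(c) forbidden — Δl = -4 (E1 requires Δl = ±1)
(d) allowed
(e) allowed
(f) allowed
Total allowed: 4 of 6.

4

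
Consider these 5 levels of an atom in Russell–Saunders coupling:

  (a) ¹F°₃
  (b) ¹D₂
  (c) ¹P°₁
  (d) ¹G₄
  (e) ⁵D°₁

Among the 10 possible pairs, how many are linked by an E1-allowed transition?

(a)–(b): allowed.
(a)–(c): forbidden (parity, ΔL, ΔJ).
(a)–(d): allowed.
(a)–(e): forbidden (parity, ΔS, ΔJ).
(b)–(c): allowed.
(b)–(d): forbidden (parity, ΔL, ΔJ).
(b)–(e): forbidden (ΔS).
(c)–(d): forbidden (ΔL, ΔJ).
(c)–(e): forbidden (parity, ΔS).
(d)–(e): forbidden (ΔS, ΔL, ΔJ).
Allowed pairs: 3 of 10.

3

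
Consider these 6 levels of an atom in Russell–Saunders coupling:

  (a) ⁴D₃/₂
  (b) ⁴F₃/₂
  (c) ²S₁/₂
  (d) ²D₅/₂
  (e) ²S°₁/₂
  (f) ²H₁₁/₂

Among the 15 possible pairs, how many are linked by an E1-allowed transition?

0

(a)–(b): forbidden (parity).
(a)–(c): forbidden (parity, ΔS, ΔL).
(a)–(d): forbidden (parity, ΔS).
(a)–(e): forbidden (ΔS, ΔL).
(a)–(f): forbidden (parity, ΔS, ΔL, ΔJ).
(b)–(c): forbidden (parity, ΔS, ΔL).
(b)–(d): forbidden (parity, ΔS).
(b)–(e): forbidden (ΔS, ΔL).
(b)–(f): forbidden (parity, ΔS, ΔL, ΔJ).
(c)–(d): forbidden (parity, ΔL, ΔJ).
(c)–(e): forbidden (ΔL).
(c)–(f): forbidden (parity, ΔL, ΔJ).
(d)–(e): forbidden (ΔL, ΔJ).
(d)–(f): forbidden (parity, ΔL, ΔJ).
(e)–(f): forbidden (ΔL, ΔJ).
Allowed pairs: 0 of 15.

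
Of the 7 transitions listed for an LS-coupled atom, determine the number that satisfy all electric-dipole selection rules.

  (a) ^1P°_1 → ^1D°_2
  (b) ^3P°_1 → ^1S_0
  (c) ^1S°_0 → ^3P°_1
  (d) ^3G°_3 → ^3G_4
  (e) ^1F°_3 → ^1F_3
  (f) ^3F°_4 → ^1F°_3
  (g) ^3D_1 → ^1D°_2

(a) forbidden (parity fails)
(b) forbidden (ΔS fails)
(c) forbidden (parity, ΔS fail)
(d) allowed
(e) allowed
(f) forbidden (parity, ΔS fail)
(g) forbidden (ΔS fails)
Total allowed: 2 of 7.

2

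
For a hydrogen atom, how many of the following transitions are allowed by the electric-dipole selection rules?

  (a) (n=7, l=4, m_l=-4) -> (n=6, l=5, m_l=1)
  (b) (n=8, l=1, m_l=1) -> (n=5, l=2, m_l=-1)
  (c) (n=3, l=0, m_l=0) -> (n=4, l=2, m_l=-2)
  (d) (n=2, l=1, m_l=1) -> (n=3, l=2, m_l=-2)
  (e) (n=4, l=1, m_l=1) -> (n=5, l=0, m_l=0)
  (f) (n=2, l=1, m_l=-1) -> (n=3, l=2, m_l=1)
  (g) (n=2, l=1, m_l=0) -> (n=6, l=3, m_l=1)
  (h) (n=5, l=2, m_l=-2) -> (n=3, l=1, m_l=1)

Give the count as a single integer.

(a) forbidden — Δm_l = +5 (E1 requires Δm_l = 0, ±1)
(b) forbidden — Δm_l = -2 (E1 requires Δm_l = 0, ±1)
(c) forbidden — Δl = +2 (E1 requires Δl = ±1); Δm_l = -2 (E1 requires Δm_l = 0, ±1)
(d) forbidden — Δm_l = -3 (E1 requires Δm_l = 0, ±1)
(e) allowed
(f) forbidden — Δm_l = +2 (E1 requires Δm_l = 0, ±1)
(g) forbidden — Δl = +2 (E1 requires Δl = ±1)
(h) forbidden — Δm_l = +3 (E1 requires Δm_l = 0, ±1)
Total allowed: 1 of 8.

1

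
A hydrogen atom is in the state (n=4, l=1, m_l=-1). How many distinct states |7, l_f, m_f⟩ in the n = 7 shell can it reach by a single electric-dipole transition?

4

E1 requires Δl = ±1, so l_f ∈ {0, 2}; with 0 ≤ l_f ≤ n_f−1 = 6, the allowed l_f values are {0, 2}.
For l_f = 0: m_f ∈ {m_i−1, m_i, m_i+1} ∩ [−0, 0] = {0} → 1 state.
For l_f = 2: m_f ∈ {m_i−1, m_i, m_i+1} ∩ [−2, 2] = {-2, -1, 0} → 3 states.
Total: 4.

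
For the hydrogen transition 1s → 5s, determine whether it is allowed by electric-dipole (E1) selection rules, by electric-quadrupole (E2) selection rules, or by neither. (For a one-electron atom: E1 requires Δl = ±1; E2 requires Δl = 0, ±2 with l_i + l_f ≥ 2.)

neither

Δl = 0 − 0 = +0; l_i + l_f = 0.
E1 (Δl = ±1): not satisfied.
E2 (Δl = 0,±2, l_i+l_f ≥ 2): not satisfied.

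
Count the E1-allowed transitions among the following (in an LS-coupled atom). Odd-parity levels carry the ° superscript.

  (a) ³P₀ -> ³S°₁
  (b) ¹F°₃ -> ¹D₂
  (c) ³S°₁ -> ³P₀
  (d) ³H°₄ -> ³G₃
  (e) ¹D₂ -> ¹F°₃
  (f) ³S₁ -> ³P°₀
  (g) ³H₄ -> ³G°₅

(a) allowed
(b) allowed
(c) allowed
(d) allowed
(e) allowed
(f) allowed
(g) allowed
Total allowed: 7 of 7.

7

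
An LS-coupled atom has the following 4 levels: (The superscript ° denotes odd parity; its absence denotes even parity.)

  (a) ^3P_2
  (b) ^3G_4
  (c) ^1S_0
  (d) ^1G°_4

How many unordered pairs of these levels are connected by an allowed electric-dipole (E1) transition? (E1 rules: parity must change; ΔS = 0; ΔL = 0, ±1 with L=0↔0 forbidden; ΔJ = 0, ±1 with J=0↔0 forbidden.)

(a)–(b): forbidden (parity, ΔL, ΔJ).
(a)–(c): forbidden (parity, ΔS, ΔJ).
(a)–(d): forbidden (ΔS, ΔL, ΔJ).
(b)–(c): forbidden (parity, ΔS, ΔL, ΔJ).
(b)–(d): forbidden (ΔS).
(c)–(d): forbidden (ΔL, ΔJ).
Allowed pairs: 0 of 6.

0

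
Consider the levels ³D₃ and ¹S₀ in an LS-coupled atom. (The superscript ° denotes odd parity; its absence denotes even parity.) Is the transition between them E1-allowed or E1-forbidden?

forbidden

Parity must change: even → even — fails.
ΔS = 0: S: 1 → 0 — fails.
ΔL = 0, ±1 (not L=0↔0): L: 2 → 0, ΔL = -2 — fails.
ΔJ = 0, ±1 (not J=0↔0): J: 3 → 0, ΔJ = -3 — fails.
Rule(s) violated: parity, ΔS, ΔL, ΔJ.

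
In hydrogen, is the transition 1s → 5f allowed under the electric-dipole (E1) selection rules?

forbidden

l: 0 → 3 (Δl = +3). Δl = ±1 ✗.
The transition is electric-dipole forbidden.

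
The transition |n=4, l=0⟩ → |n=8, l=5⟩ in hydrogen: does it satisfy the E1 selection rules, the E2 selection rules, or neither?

neither

Δl = 5 − 0 = +5; l_i + l_f = 5.
E1 (Δl = ±1): not satisfied.
E2 (Δl = 0,±2, l_i+l_f ≥ 2): not satisfied.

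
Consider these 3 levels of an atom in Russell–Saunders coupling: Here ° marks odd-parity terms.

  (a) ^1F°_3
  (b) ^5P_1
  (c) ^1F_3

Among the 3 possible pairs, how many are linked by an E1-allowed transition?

1

(a)–(b): forbidden (ΔS, ΔL, ΔJ).
(a)–(c): allowed.
(b)–(c): forbidden (parity, ΔS, ΔL, ΔJ).
Allowed pairs: 1 of 3.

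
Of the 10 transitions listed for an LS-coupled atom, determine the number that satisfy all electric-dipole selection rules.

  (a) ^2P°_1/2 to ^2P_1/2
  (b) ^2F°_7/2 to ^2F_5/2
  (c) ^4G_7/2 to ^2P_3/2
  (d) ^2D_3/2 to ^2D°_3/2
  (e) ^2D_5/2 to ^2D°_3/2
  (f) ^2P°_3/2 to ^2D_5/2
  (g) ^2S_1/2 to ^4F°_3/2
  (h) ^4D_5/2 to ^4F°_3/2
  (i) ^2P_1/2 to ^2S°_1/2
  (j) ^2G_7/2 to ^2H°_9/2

8

(a) allowed
(b) allowed
(c) forbidden (parity, ΔS, ΔL, ΔJ fail)
(d) allowed
(e) allowed
(f) allowed
(g) forbidden (ΔS, ΔL fail)
(h) allowed
(i) allowed
(j) allowed
Total allowed: 8 of 10.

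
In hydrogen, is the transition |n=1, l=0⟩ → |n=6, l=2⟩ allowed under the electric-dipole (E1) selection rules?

forbidden

Initial l = 0, final l = 2, so Δl = +2. E1 requires Δl = ±1: fails.
The transition is electric-dipole forbidden.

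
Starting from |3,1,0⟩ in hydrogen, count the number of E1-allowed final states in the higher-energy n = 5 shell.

4

E1 requires Δl = ±1, so l_f ∈ {0, 2}; with 0 ≤ l_f ≤ n_f−1 = 4, the allowed l_f values are {0, 2}.
For l_f = 0: m_f ∈ {m_i−1, m_i, m_i+1} ∩ [−0, 0] = {0} → 1 state.
For l_f = 2: m_f ∈ {m_i−1, m_i, m_i+1} ∩ [−2, 2] = {-1, 0, 1} → 3 states.
Total: 4.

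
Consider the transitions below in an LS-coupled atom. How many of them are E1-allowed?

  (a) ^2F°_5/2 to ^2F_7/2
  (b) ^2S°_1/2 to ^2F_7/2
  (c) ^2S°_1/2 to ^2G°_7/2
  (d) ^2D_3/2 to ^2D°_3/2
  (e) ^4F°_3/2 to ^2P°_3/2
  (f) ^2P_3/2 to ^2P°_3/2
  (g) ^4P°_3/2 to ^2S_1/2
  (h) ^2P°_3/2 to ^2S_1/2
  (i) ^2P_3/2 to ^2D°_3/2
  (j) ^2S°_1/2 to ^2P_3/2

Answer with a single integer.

6

(a) allowed
(b) forbidden (ΔL, ΔJ fail)
(c) forbidden (parity, ΔL, ΔJ fail)
(d) allowed
(e) forbidden (parity, ΔS, ΔL fail)
(f) allowed
(g) forbidden (ΔS fails)
(h) allowed
(i) allowed
(j) allowed
Total allowed: 6 of 10.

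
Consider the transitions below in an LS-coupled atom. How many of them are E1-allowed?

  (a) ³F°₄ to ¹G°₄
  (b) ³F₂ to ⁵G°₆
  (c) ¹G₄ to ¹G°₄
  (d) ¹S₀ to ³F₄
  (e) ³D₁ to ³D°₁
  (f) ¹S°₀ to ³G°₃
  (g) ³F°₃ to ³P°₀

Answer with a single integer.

2

(a) forbidden (parity, ΔS fail)
(b) forbidden (ΔS, ΔJ fail)
(c) allowed
(d) forbidden (parity, ΔS, ΔL, ΔJ fail)
(e) allowed
(f) forbidden (parity, ΔS, ΔL, ΔJ fail)
(g) forbidden (parity, ΔL, ΔJ fail)
Total allowed: 2 of 7.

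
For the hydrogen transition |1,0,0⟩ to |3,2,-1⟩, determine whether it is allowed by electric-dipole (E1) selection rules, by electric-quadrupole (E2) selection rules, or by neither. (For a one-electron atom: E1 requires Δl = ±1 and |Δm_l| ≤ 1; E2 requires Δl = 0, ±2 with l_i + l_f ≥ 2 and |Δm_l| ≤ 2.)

Δl = 2 − 0 = +2; l_i + l_f = 2.
Δm_l = -1.
E1 (Δl = ±1, |Δm_l| ≤ 1): not satisfied.
E2 (Δl = 0,±2, l_i+l_f ≥ 2, |Δm_l| ≤ 2): satisfied.

E2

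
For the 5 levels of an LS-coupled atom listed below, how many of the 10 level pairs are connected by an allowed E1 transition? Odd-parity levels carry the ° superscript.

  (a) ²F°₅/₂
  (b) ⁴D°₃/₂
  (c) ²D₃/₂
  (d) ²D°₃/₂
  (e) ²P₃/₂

(a)–(b): forbidden (parity, ΔS).
(a)–(c): allowed.
(a)–(d): forbidden (parity).
(a)–(e): forbidden (ΔL).
(b)–(c): forbidden (ΔS).
(b)–(d): forbidden (parity, ΔS).
(b)–(e): forbidden (ΔS).
(c)–(d): allowed.
(c)–(e): forbidden (parity).
(d)–(e): allowed.
Allowed pairs: 3 of 10.

3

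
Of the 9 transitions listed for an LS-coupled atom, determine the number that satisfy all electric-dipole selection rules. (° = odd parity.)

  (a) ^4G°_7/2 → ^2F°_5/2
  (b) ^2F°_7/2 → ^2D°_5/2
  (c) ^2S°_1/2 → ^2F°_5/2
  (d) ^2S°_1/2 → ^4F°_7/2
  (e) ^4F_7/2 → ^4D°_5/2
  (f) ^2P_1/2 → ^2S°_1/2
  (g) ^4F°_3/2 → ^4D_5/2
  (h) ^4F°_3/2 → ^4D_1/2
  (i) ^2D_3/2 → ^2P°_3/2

(a) forbidden (parity, ΔS fail)
(b) forbidden (parity fails)
(c) forbidden (parity, ΔL, ΔJ fail)
(d) forbidden (parity, ΔS, ΔL, ΔJ fail)
(e) allowed
(f) allowed
(g) allowed
(h) allowed
(i) allowed
Total allowed: 5 of 9.

5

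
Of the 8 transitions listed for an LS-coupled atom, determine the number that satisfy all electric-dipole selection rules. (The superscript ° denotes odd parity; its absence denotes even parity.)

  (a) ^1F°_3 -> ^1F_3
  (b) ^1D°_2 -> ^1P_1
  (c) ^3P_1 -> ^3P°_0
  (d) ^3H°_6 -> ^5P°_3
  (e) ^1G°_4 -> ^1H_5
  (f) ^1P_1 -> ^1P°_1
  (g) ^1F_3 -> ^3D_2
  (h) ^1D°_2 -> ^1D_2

(a) allowed
(b) allowed
(c) allowed
(d) forbidden (parity, ΔS, ΔL, ΔJ fail)
(e) allowed
(f) allowed
(g) forbidden (parity, ΔS fail)
(h) allowed
Total allowed: 6 of 8.

6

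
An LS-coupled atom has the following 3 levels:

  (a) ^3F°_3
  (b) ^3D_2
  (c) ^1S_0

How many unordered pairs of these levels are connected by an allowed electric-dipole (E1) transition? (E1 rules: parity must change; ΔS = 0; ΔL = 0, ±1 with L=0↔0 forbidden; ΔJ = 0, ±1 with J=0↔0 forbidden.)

(a)–(b): allowed.
(a)–(c): forbidden (ΔS, ΔL, ΔJ).
(b)–(c): forbidden (parity, ΔS, ΔL, ΔJ).
Allowed pairs: 1 of 3.

1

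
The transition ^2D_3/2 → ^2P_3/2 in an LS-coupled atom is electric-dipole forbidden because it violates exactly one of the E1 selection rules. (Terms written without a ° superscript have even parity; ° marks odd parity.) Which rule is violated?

ΔS = 0: S: 1/2 → 1/2 — ok.
ΔJ = 0, ±1 (not J=0↔0): J: 3/2 → 3/2, ΔJ = +0 — ok.
Parity must change: even → even — fails.
ΔL = 0, ±1 (not L=0↔0): L: 2 → 1, ΔL = -1 — ok.

parity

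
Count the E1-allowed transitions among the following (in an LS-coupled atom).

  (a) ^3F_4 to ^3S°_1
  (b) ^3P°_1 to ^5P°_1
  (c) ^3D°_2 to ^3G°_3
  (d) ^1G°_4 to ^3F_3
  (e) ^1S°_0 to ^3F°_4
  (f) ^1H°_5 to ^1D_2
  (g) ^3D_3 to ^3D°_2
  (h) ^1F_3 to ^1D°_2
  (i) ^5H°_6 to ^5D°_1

(a) forbidden (ΔL, ΔJ fail)
(b) forbidden (parity, ΔS fail)
(c) forbidden (parity, ΔL fail)
(d) forbidden (ΔS fails)
(e) forbidden (parity, ΔS, ΔL, ΔJ fail)
(f) forbidden (ΔL, ΔJ fail)
(g) allowed
(h) allowed
(i) forbidden (parity, ΔL, ΔJ fail)
Total allowed: 2 of 9.

2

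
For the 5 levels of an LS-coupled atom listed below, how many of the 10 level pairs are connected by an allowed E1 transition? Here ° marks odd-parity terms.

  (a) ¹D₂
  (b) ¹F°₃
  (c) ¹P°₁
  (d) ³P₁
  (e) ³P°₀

3

(a)–(b): allowed.
(a)–(c): allowed.
(a)–(d): forbidden (parity, ΔS).
(a)–(e): forbidden (ΔS, ΔJ).
(b)–(c): forbidden (parity, ΔL, ΔJ).
(b)–(d): forbidden (ΔS, ΔL, ΔJ).
(b)–(e): forbidden (parity, ΔS, ΔL, ΔJ).
(c)–(d): forbidden (ΔS).
(c)–(e): forbidden (parity, ΔS).
(d)–(e): allowed.
Allowed pairs: 3 of 10.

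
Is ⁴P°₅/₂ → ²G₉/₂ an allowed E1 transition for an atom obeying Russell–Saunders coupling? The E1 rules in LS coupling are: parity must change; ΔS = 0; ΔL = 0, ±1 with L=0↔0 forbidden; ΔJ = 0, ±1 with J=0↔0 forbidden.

forbidden

ΔS = 0: S: 3/2 → 1/2 — fails.
ΔJ = 0, ±1 (not J=0↔0): J: 5/2 → 9/2, ΔJ = +2 — fails.
Parity must change: odd → even — passes.
ΔL = 0, ±1 (not L=0↔0): L: 1 → 4, ΔL = +3 — fails.
Rule(s) violated: ΔS, ΔL, ΔJ.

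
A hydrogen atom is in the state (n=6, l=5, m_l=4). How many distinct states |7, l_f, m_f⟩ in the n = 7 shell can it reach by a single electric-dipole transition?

5

E1 requires Δl = ±1, so l_f ∈ {4, 6}; with 0 ≤ l_f ≤ n_f−1 = 6, the allowed l_f values are {4, 6}.
For l_f = 4: m_f ∈ {m_i−1, m_i, m_i+1} ∩ [−4, 4] = {3, 4} → 2 states.
For l_f = 6: m_f ∈ {m_i−1, m_i, m_i+1} ∩ [−6, 6] = {3, 4, 5} → 3 states.
Total: 5.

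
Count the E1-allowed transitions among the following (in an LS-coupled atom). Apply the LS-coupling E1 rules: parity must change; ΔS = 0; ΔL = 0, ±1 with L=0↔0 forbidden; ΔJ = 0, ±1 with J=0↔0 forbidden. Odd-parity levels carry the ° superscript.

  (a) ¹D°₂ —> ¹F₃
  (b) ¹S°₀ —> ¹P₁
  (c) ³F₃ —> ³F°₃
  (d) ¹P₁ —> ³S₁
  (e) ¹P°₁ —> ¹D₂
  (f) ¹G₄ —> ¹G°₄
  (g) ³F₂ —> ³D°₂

(a) allowed
(b) allowed
(c) allowed
(d) forbidden (parity, ΔS fail)
(e) allowed
(f) allowed
(g) allowed
Total allowed: 6 of 7.

6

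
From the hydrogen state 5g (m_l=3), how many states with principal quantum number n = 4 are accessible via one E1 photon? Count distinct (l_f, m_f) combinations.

2

E1 requires Δl = ±1, so l_f ∈ {3, 5}; with 0 ≤ l_f ≤ n_f−1 = 3, the allowed l_f values are {3}.
For l_f = 3: m_f ∈ {m_i−1, m_i, m_i+1} ∩ [−3, 3] = {2, 3} → 2 states.
Total: 2.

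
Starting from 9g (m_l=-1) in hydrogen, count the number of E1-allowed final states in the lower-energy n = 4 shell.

E1 requires Δl = ±1, so l_f ∈ {3, 5}; with 0 ≤ l_f ≤ n_f−1 = 3, the allowed l_f values are {3}.
For l_f = 3: m_f ∈ {m_i−1, m_i, m_i+1} ∩ [−3, 3] = {-2, -1, 0} → 3 states.
Total: 3.

3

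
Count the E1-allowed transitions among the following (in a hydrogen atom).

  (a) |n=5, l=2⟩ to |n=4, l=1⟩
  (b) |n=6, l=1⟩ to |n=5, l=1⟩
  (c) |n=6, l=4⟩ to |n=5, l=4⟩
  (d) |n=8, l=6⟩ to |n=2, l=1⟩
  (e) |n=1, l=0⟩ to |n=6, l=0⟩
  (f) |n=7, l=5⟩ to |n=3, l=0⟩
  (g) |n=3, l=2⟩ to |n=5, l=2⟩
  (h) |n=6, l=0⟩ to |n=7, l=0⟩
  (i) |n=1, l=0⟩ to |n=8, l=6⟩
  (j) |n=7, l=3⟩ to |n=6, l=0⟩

1

(a) allowed
(b) forbidden — Δl = +0 (E1 requires Δl = ±1)
(c) forbidden — Δl = +0 (E1 requires Δl = ±1)
(d) forbidden — Δl = -5 (E1 requires Δl = ±1)
(e) forbidden — Δl = +0 (E1 requires Δl = ±1)
(f) forbidden — Δl = -5 (E1 requires Δl = ±1)
(g) forbidden — Δl = +0 (E1 requires Δl = ±1)
(h) forbidden — Δl = +0 (E1 requires Δl = ±1)
(i) forbidden — Δl = +6 (E1 requires Δl = ±1)
(j) forbidden — Δl = -3 (E1 requires Δl = ±1)
Total allowed: 1 of 10.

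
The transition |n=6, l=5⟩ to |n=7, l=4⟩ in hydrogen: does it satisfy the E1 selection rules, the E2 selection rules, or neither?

E1

Δl = 4 − 5 = -1; l_i + l_f = 9.
E1 (Δl = ±1): satisfied.
E2 (Δl = 0,±2, l_i+l_f ≥ 2): not satisfied.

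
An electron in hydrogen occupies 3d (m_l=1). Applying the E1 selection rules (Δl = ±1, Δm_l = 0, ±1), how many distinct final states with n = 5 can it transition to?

5

E1 requires Δl = ±1, so l_f ∈ {1, 3}; with 0 ≤ l_f ≤ n_f−1 = 4, the allowed l_f values are {1, 3}.
For l_f = 1: m_f ∈ {m_i−1, m_i, m_i+1} ∩ [−1, 1] = {0, 1} → 2 states.
For l_f = 3: m_f ∈ {m_i−1, m_i, m_i+1} ∩ [−3, 3] = {0, 1, 2} → 3 states.
Total: 5.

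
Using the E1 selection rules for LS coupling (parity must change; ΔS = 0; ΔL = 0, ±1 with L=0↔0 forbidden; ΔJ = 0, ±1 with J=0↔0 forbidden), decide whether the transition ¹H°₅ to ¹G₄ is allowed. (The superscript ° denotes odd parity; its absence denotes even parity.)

allowed

Parity must change: odd → even — ✓.
ΔS = 0: S: 0 → 0 — ✓.
ΔL = 0, ±1 (not L=0↔0): L: 5 → 4, ΔL = -1 — ✓.
ΔJ = 0, ±1 (not J=0↔0): J: 5 → 4, ΔJ = -1 — ✓.
All four E1 rules are satisfied.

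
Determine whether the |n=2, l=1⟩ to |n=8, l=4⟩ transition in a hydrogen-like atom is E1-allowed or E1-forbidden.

forbidden

Initial l = 1, final l = 4, so Δl = +3. E1 requires Δl = ±1: fails.
The transition is electric-dipole forbidden.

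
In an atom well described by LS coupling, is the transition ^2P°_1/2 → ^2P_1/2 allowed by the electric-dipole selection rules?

Parity must change: odd → even — passes.
ΔS = 0: S: 1/2 → 1/2 — passes.
ΔL = 0, ±1 (not L=0↔0): L: 1 → 1, ΔL = +0 — passes.
ΔJ = 0, ±1 (not J=0↔0): J: 1/2 → 1/2, ΔJ = +0 — passes.
All four E1 rules are satisfied.

allowed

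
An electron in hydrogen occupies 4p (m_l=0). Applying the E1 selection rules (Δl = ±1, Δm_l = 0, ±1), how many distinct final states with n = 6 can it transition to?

4

E1 requires Δl = ±1, so l_f ∈ {0, 2}; with 0 ≤ l_f ≤ n_f−1 = 5, the allowed l_f values are {0, 2}.
For l_f = 0: m_f ∈ {m_i−1, m_i, m_i+1} ∩ [−0, 0] = {0} → 1 state.
For l_f = 2: m_f ∈ {m_i−1, m_i, m_i+1} ∩ [−2, 2] = {-1, 0, 1} → 3 states.
Total: 4.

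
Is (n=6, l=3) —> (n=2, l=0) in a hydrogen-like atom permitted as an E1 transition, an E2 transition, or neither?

neither

Δl = 0 − 3 = -3; l_i + l_f = 3.
E1 (Δl = ±1): not satisfied.
E2 (Δl = 0,±2, l_i+l_f ≥ 2): not satisfied.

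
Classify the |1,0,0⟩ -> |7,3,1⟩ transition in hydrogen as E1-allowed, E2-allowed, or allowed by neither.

neither

Δl = 3 − 0 = +3; l_i + l_f = 3.
Δm_l = +1.
E1 (Δl = ±1, |Δm_l| ≤ 1): not satisfied.
E2 (Δl = 0,±2, l_i+l_f ≥ 2, |Δm_l| ≤ 2): not satisfied.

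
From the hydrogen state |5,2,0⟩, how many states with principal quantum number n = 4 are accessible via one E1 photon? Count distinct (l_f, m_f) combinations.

E1 requires Δl = ±1, so l_f ∈ {1, 3}; with 0 ≤ l_f ≤ n_f−1 = 3, the allowed l_f values are {1, 3}.
For l_f = 1: m_f ∈ {m_i−1, m_i, m_i+1} ∩ [−1, 1] = {-1, 0, 1} → 3 states.
For l_f = 3: m_f ∈ {m_i−1, m_i, m_i+1} ∩ [−3, 3] = {-1, 0, 1} → 3 states.
Total: 6.

6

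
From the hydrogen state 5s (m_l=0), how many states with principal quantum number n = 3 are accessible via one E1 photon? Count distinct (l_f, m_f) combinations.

E1 requires Δl = ±1, so l_f ∈ {-1, 1}; with 0 ≤ l_f ≤ n_f−1 = 2, the allowed l_f values are {1}.
For l_f = 1: m_f ∈ {m_i−1, m_i, m_i+1} ∩ [−1, 1] = {-1, 0, 1} → 3 states.
Total: 3.

3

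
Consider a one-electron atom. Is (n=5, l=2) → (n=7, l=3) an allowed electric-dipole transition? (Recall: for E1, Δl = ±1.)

allowed

l: 2 → 3 (Δl = +1). Δl = ±1 satisfied.
All E1 selection rules are satisfied.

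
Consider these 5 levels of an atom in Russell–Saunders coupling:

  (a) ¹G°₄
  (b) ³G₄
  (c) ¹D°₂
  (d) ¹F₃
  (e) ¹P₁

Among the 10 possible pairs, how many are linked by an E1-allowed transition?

(a)–(b): forbidden (ΔS).
(a)–(c): forbidden (parity, ΔL, ΔJ).
(a)–(d): allowed.
(a)–(e): forbidden (ΔL, ΔJ).
(b)–(c): forbidden (ΔS, ΔL, ΔJ).
(b)–(d): forbidden (parity, ΔS).
(b)–(e): forbidden (parity, ΔS, ΔL, ΔJ).
(c)–(d): allowed.
(c)–(e): allowed.
(d)–(e): forbidden (parity, ΔL, ΔJ).
Allowed pairs: 3 of 10.

3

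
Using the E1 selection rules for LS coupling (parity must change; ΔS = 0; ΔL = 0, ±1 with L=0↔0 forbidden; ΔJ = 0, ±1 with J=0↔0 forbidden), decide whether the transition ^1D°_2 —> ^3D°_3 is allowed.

forbidden

Reading off the term symbols: S 0→1, L 2→2, J 2→3, parity odd→odd.
Parity must change: odd → odd — ✗.
ΔS = 0: S: 0 → 1 — ✗.
ΔL = 0, ±1 (not L=0↔0): L: 2 → 2, ΔL = +0 — ✓.
ΔJ = 0, ±1 (not J=0↔0): J: 2 → 3, ΔJ = +1 — ✓.
Rule(s) violated: parity, ΔS.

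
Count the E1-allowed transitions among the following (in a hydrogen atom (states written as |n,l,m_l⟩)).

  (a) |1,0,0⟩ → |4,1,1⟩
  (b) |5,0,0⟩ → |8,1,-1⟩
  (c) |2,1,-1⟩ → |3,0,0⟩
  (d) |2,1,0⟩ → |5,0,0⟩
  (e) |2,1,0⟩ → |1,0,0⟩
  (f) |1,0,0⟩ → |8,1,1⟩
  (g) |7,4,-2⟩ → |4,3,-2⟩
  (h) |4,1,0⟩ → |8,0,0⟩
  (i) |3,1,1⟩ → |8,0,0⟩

9

(a) allowed
(b) allowed
(c) allowed
(d) allowed
(e) allowed
(f) allowed
(g) allowed
(h) allowed
(i) allowed
Total allowed: 9 of 9.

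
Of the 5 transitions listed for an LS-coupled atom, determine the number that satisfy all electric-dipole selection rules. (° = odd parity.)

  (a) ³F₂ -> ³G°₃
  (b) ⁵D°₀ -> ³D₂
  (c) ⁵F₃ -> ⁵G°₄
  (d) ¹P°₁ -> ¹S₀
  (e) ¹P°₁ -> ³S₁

3

(a) allowed
(b) forbidden (ΔS, ΔJ fail)
(c) allowed
(d) allowed
(e) forbidden (ΔS fails)
Total allowed: 3 of 5.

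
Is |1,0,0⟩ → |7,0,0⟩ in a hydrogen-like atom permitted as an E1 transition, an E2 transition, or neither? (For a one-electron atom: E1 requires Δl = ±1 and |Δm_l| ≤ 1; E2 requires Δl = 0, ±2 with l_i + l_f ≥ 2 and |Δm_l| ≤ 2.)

Δl = 0 − 0 = +0; l_i + l_f = 0.
Δm_l = +0.
E1 (Δl = ±1, |Δm_l| ≤ 1): not satisfied.
E2 (Δl = 0,±2, l_i+l_f ≥ 2, |Δm_l| ≤ 2): not satisfied.

neither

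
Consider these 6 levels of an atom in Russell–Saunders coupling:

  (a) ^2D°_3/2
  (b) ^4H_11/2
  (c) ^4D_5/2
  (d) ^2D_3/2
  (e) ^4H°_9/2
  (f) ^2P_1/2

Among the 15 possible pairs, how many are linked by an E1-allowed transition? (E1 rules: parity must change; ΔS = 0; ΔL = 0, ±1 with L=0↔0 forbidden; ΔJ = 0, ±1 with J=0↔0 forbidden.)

(a)–(b): forbidden (ΔS, ΔL, ΔJ).
(a)–(c): forbidden (ΔS).
(a)–(d): allowed.
(a)–(e): forbidden (parity, ΔS, ΔL, ΔJ).
(a)–(f): allowed.
(b)–(c): forbidden (parity, ΔL, ΔJ).
(b)–(d): forbidden (parity, ΔS, ΔL, ΔJ).
(b)–(e): allowed.
(b)–(f): forbidden (parity, ΔS, ΔL, ΔJ).
(c)–(d): forbidden (parity, ΔS).
(c)–(e): forbidden (ΔL, ΔJ).
(c)–(f): forbidden (parity, ΔS, ΔJ).
(d)–(e): forbidden (ΔS, ΔL, ΔJ).
(d)–(f): forbidden (parity).
(e)–(f): forbidden (ΔS, ΔL, ΔJ).
Allowed pairs: 3 of 15.

3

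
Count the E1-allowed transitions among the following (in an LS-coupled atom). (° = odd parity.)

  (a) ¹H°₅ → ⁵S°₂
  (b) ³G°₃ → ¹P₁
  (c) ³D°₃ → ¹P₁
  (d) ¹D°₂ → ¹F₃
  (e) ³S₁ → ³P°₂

(a) forbidden (parity, ΔS, ΔL, ΔJ fail)
(b) forbidden (ΔS, ΔL, ΔJ fail)
(c) forbidden (ΔS, ΔJ fail)
(d) allowed
(e) allowed
Total allowed: 2 of 5.

2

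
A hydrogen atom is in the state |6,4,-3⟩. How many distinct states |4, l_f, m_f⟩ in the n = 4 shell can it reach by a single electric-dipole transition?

2

E1 requires Δl = ±1, so l_f ∈ {3, 5}; with 0 ≤ l_f ≤ n_f−1 = 3, the allowed l_f values are {3}.
For l_f = 3: m_f ∈ {m_i−1, m_i, m_i+1} ∩ [−3, 3] = {-3, -2} → 2 states.
Total: 2.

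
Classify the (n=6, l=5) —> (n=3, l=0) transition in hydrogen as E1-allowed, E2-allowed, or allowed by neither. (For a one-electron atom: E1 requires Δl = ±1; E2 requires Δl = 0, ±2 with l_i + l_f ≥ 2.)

Δl = 0 − 5 = -5; l_i + l_f = 5.
E1 (Δl = ±1): not satisfied.
E2 (Δl = 0,±2, l_i+l_f ≥ 2): not satisfied.

neither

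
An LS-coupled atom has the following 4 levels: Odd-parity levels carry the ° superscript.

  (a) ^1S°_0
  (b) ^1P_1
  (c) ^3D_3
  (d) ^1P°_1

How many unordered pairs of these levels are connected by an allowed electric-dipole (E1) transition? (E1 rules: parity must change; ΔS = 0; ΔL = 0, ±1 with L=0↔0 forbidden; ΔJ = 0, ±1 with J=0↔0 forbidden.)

(a)–(b): allowed.
(a)–(c): forbidden (ΔS, ΔL, ΔJ).
(a)–(d): forbidden (parity).
(b)–(c): forbidden (parity, ΔS, ΔJ).
(b)–(d): allowed.
(c)–(d): forbidden (ΔS, ΔJ).
Allowed pairs: 2 of 6.

2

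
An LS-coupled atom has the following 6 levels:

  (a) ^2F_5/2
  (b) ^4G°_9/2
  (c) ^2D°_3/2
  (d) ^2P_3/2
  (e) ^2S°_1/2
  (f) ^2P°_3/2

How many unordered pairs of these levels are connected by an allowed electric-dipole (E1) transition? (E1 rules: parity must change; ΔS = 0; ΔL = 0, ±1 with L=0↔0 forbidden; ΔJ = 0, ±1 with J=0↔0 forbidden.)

(a)–(b): forbidden (ΔS, ΔJ).
(a)–(c): allowed.
(a)–(d): forbidden (parity, ΔL).
(a)–(e): forbidden (ΔL, ΔJ).
(a)–(f): forbidden (ΔL).
(b)–(c): forbidden (parity, ΔS, ΔL, ΔJ).
(b)–(d): forbidden (ΔS, ΔL, ΔJ).
(b)–(e): forbidden (parity, ΔS, ΔL, ΔJ).
(b)–(f): forbidden (parity, ΔS, ΔL, ΔJ).
(c)–(d): allowed.
(c)–(e): forbidden (parity, ΔL).
(c)–(f): forbidden (parity).
(d)–(e): allowed.
(d)–(f): allowed.
(e)–(f): forbidden (parity).
Allowed pairs: 4 of 15.

4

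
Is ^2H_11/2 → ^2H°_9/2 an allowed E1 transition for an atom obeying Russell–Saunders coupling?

allowed

Parity must change: even → odd — satisfied.
ΔS = 0: S: 1/2 → 1/2 — satisfied.
ΔL = 0, ±1 (not L=0↔0): L: 5 → 5, ΔL = +0 — satisfied.
ΔJ = 0, ±1 (not J=0↔0): J: 11/2 → 9/2, ΔJ = -1 — satisfied.
All four E1 rules are satisfied.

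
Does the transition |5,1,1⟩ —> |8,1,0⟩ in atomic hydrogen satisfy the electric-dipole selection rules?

forbidden

Initial l = 1, final l = 1, so Δl = +0. E1 requires Δl = ±1: fails.
Δm_l = 0 − (1) = -1. E1 requires Δm_l = 0, ±1: ok.
The transition is electric-dipole forbidden.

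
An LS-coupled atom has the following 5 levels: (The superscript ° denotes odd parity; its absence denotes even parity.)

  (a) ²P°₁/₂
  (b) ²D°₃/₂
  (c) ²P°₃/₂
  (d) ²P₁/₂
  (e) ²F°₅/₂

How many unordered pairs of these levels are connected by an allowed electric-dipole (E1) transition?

3

(a)–(b): forbidden (parity).
(a)–(c): forbidden (parity).
(a)–(d): allowed.
(a)–(e): forbidden (parity, ΔL, ΔJ).
(b)–(c): forbidden (parity).
(b)–(d): allowed.
(b)–(e): forbidden (parity).
(c)–(d): allowed.
(c)–(e): forbidden (parity, ΔL).
(d)–(e): forbidden (ΔL, ΔJ).
Allowed pairs: 3 of 10.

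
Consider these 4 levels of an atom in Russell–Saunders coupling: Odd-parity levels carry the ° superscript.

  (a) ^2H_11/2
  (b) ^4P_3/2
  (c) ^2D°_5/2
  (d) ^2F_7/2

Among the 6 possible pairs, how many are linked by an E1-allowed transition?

(a)–(b): forbidden (parity, ΔS, ΔL, ΔJ).
(a)–(c): forbidden (ΔL, ΔJ).
(a)–(d): forbidden (parity, ΔL, ΔJ).
(b)–(c): forbidden (ΔS).
(b)–(d): forbidden (parity, ΔS, ΔL, ΔJ).
(c)–(d): allowed.
Allowed pairs: 1 of 6.

1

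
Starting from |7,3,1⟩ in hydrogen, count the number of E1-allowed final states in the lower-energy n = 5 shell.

E1 requires Δl = ±1, so l_f ∈ {2, 4}; with 0 ≤ l_f ≤ n_f−1 = 4, the allowed l_f values are {2, 4}.
For l_f = 2: m_f ∈ {m_i−1, m_i, m_i+1} ∩ [−2, 2] = {0, 1, 2} → 3 states.
For l_f = 4: m_f ∈ {m_i−1, m_i, m_i+1} ∩ [−4, 4] = {0, 1, 2} → 3 states.
Total: 6.

6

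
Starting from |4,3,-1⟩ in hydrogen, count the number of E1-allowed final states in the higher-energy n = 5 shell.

E1 requires Δl = ±1, so l_f ∈ {2, 4}; with 0 ≤ l_f ≤ n_f−1 = 4, the allowed l_f values are {2, 4}.
For l_f = 2: m_f ∈ {m_i−1, m_i, m_i+1} ∩ [−2, 2] = {-2, -1, 0} → 3 states.
For l_f = 4: m_f ∈ {m_i−1, m_i, m_i+1} ∩ [−4, 4] = {-2, -1, 0} → 3 states.
Total: 6.

6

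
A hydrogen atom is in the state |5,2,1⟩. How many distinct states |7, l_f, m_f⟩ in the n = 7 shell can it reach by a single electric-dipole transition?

E1 requires Δl = ±1, so l_f ∈ {1, 3}; with 0 ≤ l_f ≤ n_f−1 = 6, the allowed l_f values are {1, 3}.
For l_f = 1: m_f ∈ {m_i−1, m_i, m_i+1} ∩ [−1, 1] = {0, 1} → 2 states.
For l_f = 3: m_f ∈ {m_i−1, m_i, m_i+1} ∩ [−3, 3] = {0, 1, 2} → 3 states.
Total: 5.

5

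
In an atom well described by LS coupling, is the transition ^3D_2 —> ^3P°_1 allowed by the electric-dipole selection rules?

ΔS = 0: S: 1 → 1 — ok.
ΔL = 0, ±1 (not L=0↔0): L: 2 → 1, ΔL = -1 — ok.
ΔJ = 0, ±1 (not J=0↔0): J: 2 → 1, ΔJ = -1 — ok.
Parity must change: even → odd — ok.
All four E1 rules are satisfied.

allowed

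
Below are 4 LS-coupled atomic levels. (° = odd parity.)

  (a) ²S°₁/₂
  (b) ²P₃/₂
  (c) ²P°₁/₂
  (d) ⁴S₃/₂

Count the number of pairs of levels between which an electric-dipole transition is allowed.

(a)–(b): allowed.
(a)–(c): forbidden (parity).
(a)–(d): forbidden (ΔS, ΔL).
(b)–(c): allowed.
(b)–(d): forbidden (parity, ΔS).
(c)–(d): forbidden (ΔS).
Allowed pairs: 2 of 6.

2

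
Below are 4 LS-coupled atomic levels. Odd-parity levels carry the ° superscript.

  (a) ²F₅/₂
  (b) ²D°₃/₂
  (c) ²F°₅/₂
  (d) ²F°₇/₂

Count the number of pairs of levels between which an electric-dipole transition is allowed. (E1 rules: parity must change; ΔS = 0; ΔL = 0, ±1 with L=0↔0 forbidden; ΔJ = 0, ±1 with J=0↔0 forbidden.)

(a)–(b): allowed.
(a)–(c): allowed.
(a)–(d): allowed.
(b)–(c): forbidden (parity).
(b)–(d): forbidden (parity, ΔJ).
(c)–(d): forbidden (parity).
Allowed pairs: 3 of 6.

3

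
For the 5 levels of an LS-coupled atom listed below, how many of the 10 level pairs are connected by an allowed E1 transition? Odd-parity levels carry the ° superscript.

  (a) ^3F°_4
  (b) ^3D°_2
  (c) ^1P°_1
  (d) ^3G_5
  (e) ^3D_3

(a)–(b): forbidden (parity, ΔJ).
(a)–(c): forbidden (parity, ΔS, ΔL, ΔJ).
(a)–(d): allowed.
(a)–(e): allowed.
(b)–(c): forbidden (parity, ΔS).
(b)–(d): forbidden (ΔL, ΔJ).
(b)–(e): allowed.
(c)–(d): forbidden (ΔS, ΔL, ΔJ).
(c)–(e): forbidden (ΔS, ΔJ).
(d)–(e): forbidden (parity, ΔL, ΔJ).
Allowed pairs: 3 of 10.

3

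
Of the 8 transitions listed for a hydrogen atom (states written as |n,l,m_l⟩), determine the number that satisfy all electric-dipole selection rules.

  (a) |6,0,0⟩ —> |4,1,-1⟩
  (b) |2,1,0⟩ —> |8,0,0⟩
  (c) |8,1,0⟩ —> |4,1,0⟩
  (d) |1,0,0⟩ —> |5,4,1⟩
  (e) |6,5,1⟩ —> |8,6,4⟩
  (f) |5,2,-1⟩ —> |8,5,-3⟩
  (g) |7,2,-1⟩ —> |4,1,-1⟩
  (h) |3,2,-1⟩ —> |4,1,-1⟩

(a) allowed
(b) allowed
(c) forbidden — Δl = +0 (E1 requires Δl = ±1)
(d) forbidden — Δl = +4 (E1 requires Δl = ±1)
(e) forbidden — Δm_l = +3 (E1 requires Δm_l = 0, ±1)
(f) forbidden — Δl = +3 (E1 requires Δl = ±1); Δm_l = -2 (E1 requires Δm_l = 0, ±1)
(g) allowed
(h) allowed
Total allowed: 4 of 8.

4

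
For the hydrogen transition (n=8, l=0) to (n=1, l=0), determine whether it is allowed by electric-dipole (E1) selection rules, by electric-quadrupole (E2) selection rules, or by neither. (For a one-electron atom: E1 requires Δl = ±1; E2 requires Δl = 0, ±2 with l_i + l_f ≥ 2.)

Δl = 0 − 0 = +0; l_i + l_f = 0.
E1 (Δl = ±1): not satisfied.
E2 (Δl = 0,±2, l_i+l_f ≥ 2): not satisfied.

neither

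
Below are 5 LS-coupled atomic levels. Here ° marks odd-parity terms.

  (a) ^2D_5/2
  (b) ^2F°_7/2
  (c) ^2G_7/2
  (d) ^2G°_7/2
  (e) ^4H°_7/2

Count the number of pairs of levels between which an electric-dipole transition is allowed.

(a)–(b): allowed.
(a)–(c): forbidden (parity, ΔL).
(a)–(d): forbidden (ΔL).
(a)–(e): forbidden (ΔS, ΔL).
(b)–(c): allowed.
(b)–(d): forbidden (parity).
(b)–(e): forbidden (parity, ΔS, ΔL).
(c)–(d): allowed.
(c)–(e): forbidden (ΔS).
(d)–(e): forbidden (parity, ΔS).
Allowed pairs: 3 of 10.

3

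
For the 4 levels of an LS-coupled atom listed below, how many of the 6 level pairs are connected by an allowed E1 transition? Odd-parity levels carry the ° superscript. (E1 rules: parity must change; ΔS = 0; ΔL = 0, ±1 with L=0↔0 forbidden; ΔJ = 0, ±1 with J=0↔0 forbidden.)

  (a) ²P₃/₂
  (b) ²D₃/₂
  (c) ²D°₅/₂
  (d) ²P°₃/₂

(a)–(b): forbidden (parity).
(a)–(c): allowed.
(a)–(d): allowed.
(b)–(c): allowed.
(b)–(d): allowed.
(c)–(d): forbidden (parity).
Allowed pairs: 4 of 6.

4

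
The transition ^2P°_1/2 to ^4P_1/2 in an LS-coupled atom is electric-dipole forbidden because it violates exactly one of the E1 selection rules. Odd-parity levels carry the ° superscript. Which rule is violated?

the ΔS = 0 rule

Reading off the term symbols: S 1/2→3/2, L 1→1, J 1/2→1/2, parity odd→even.
Parity must change: odd → even — passes.
ΔS = 0: S: 1/2 → 3/2 — fails.
ΔL = 0, ±1 (not L=0↔0): L: 1 → 1, ΔL = +0 — passes.
ΔJ = 0, ±1 (not J=0↔0): J: 1/2 → 1/2, ΔJ = +0 — passes.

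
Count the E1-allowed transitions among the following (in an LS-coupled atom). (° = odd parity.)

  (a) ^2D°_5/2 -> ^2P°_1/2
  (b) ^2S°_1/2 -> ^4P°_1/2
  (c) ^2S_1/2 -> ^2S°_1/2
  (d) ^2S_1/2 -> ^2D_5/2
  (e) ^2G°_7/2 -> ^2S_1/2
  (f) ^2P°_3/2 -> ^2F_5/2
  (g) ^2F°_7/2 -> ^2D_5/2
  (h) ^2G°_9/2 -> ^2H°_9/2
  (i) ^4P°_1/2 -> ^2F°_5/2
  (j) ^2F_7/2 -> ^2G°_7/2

(a) forbidden (parity, ΔJ fail)
(b) forbidden (parity, ΔS fail)
(c) forbidden (ΔL fails)
(d) forbidden (parity, ΔL, ΔJ fail)
(e) forbidden (ΔL, ΔJ fail)
(f) forbidden (ΔL fails)
(g) allowed
(h) forbidden (parity fails)
(i) forbidden (parity, ΔS, ΔL, ΔJ fail)
(j) allowed
Total allowed: 2 of 10.

2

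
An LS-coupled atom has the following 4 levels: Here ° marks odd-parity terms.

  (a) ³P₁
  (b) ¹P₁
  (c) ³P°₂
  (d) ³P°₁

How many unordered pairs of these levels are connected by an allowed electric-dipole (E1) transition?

2

(a)–(b): forbidden (parity, ΔS).
(a)–(c): allowed.
(a)–(d): allowed.
(b)–(c): forbidden (ΔS).
(b)–(d): forbidden (ΔS).
(c)–(d): forbidden (parity).
Allowed pairs: 2 of 6.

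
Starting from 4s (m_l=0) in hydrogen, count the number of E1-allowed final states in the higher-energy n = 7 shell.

3

E1 requires Δl = ±1, so l_f ∈ {-1, 1}; with 0 ≤ l_f ≤ n_f−1 = 6, the allowed l_f values are {1}.
For l_f = 1: m_f ∈ {m_i−1, m_i, m_i+1} ∩ [−1, 1] = {-1, 0, 1} → 3 states.
Total: 3.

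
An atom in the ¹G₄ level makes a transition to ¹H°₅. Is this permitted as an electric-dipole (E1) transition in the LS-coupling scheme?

allowed

Parity must change: even → odd — satisfied.
ΔS = 0: S: 0 → 0 — satisfied.
ΔL = 0, ±1 (not L=0↔0): L: 4 → 5, ΔL = +1 — satisfied.
ΔJ = 0, ±1 (not J=0↔0): J: 4 → 5, ΔJ = +1 — satisfied.
All four E1 rules are satisfied.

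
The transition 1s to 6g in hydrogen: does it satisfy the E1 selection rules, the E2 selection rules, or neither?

neither

Δl = 4 − 0 = +4; l_i + l_f = 4.
E1 (Δl = ±1): not satisfied.
E2 (Δl = 0,±2, l_i+l_f ≥ 2): not satisfied.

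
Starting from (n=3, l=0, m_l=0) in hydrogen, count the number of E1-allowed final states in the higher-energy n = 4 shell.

E1 requires Δl = ±1, so l_f ∈ {-1, 1}; with 0 ≤ l_f ≤ n_f−1 = 3, the allowed l_f values are {1}.
For l_f = 1: m_f ∈ {m_i−1, m_i, m_i+1} ∩ [−1, 1] = {-1, 0, 1} → 3 states.
Total: 3.

3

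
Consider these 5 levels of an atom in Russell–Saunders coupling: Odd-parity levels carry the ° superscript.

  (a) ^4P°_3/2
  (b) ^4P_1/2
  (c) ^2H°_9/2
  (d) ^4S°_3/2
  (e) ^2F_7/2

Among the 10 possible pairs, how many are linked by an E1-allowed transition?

(a)–(b): allowed.
(a)–(c): forbidden (parity, ΔS, ΔL, ΔJ).
(a)–(d): forbidden (parity).
(a)–(e): forbidden (ΔS, ΔL, ΔJ).
(b)–(c): forbidden (ΔS, ΔL, ΔJ).
(b)–(d): allowed.
(b)–(e): forbidden (parity, ΔS, ΔL, ΔJ).
(c)–(d): forbidden (parity, ΔS, ΔL, ΔJ).
(c)–(e): forbidden (ΔL).
(d)–(e): forbidden (ΔS, ΔL, ΔJ).
Allowed pairs: 2 of 10.

2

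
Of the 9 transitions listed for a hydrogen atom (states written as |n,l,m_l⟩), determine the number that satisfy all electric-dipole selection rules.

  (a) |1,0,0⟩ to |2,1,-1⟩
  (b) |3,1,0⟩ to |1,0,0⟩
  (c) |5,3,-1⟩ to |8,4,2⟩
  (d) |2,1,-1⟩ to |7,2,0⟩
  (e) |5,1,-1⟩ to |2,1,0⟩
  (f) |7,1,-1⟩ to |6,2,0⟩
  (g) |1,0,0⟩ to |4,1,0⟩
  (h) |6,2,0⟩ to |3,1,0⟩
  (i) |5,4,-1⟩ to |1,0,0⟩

(a) allowed
(b) allowed
(c) forbidden — Δm_l = +3 (E1 requires Δm_l = 0, ±1)
(d) allowed
(e) forbidden — Δl = +0 (E1 requires Δl = ±1)
(f) allowed
(g) allowed
(h) allowed
(i) forbidden — Δl = -4 (E1 requires Δl = ±1)
Total allowed: 6 of 9.

6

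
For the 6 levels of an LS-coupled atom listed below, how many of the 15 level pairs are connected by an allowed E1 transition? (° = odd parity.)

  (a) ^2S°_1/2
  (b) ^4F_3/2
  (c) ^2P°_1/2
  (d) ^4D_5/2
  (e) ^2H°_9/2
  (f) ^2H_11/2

1

(a)–(b): forbidden (ΔS, ΔL).
(a)–(c): forbidden (parity).
(a)–(d): forbidden (ΔS, ΔL, ΔJ).
(a)–(e): forbidden (parity, ΔL, ΔJ).
(a)–(f): forbidden (ΔL, ΔJ).
(b)–(c): forbidden (ΔS, ΔL).
(b)–(d): forbidden (parity).
(b)–(e): forbidden (ΔS, ΔL, ΔJ).
(b)–(f): forbidden (parity, ΔS, ΔL, ΔJ).
(c)–(d): forbidden (ΔS, ΔJ).
(c)–(e): forbidden (parity, ΔL, ΔJ).
(c)–(f): forbidden (ΔL, ΔJ).
(d)–(e): forbidden (ΔS, ΔL, ΔJ).
(d)–(f): forbidden (parity, ΔS, ΔL, ΔJ).
(e)–(f): allowed.
Allowed pairs: 1 of 15.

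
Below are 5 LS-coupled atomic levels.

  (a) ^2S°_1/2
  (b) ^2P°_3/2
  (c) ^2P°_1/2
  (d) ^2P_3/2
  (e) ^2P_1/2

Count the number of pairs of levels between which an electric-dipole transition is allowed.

(a)–(b): forbidden (parity).
(a)–(c): forbidden (parity).
(a)–(d): allowed.
(a)–(e): allowed.
(b)–(c): forbidden (parity).
(b)–(d): allowed.
(b)–(e): allowed.
(c)–(d): allowed.
(c)–(e): allowed.
(d)–(e): forbidden (parity).
Allowed pairs: 6 of 10.

6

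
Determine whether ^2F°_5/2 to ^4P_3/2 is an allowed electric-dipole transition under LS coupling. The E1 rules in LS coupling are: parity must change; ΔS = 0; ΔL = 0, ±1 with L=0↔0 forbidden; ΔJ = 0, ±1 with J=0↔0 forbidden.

forbidden

ΔJ = 0, ±1 (not J=0↔0): J: 5/2 → 3/2, ΔJ = -1 — satisfied.
ΔS = 0: S: 1/2 → 3/2 — violated.
Parity must change: odd → even — satisfied.
ΔL = 0, ±1 (not L=0↔0): L: 3 → 1, ΔL = -2 — violated.
Rule(s) violated: ΔS, ΔL.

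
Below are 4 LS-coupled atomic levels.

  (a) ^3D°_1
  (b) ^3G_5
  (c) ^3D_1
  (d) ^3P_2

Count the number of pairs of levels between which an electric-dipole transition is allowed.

2

(a)–(b): forbidden (ΔL, ΔJ).
(a)–(c): allowed.
(a)–(d): allowed.
(b)–(c): forbidden (parity, ΔL, ΔJ).
(b)–(d): forbidden (parity, ΔL, ΔJ).
(c)–(d): forbidden (parity).
Allowed pairs: 2 of 6.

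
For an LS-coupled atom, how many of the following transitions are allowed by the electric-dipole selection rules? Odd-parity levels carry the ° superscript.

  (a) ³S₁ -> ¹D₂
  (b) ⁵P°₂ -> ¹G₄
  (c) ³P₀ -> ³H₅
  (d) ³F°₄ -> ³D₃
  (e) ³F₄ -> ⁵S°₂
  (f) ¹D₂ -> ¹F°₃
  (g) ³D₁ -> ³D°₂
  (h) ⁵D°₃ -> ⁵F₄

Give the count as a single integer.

(a) forbidden (parity, ΔS, ΔL fail)
(b) forbidden (ΔS, ΔL, ΔJ fail)
(c) forbidden (parity, ΔL, ΔJ fail)
(d) allowed
(e) forbidden (ΔS, ΔL, ΔJ fail)
(f) allowed
(g) allowed
(h) allowed
Total allowed: 4 of 8.

4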